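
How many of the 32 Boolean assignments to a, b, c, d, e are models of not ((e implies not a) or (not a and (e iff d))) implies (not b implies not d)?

Initial set: {(not ((e implies not a) or (not a and (e iff d))) implies (not b implies not d))}.
(not ((e implies not a) or (not a and (e iff d))) implies (not b implies not d)): β-rule — branch into not not ((e implies not a) or (not a and (e iff d)))  //  (not b implies not d).
  branch 1 (add not not ((e implies not a) or (not a and (e iff d)))):
    not not ((e implies not a) or (not a and (e iff d))): β-rule — branch into (e implies not a)  //  (not a and (e iff d)).
      branch 1.1 (add (e implies not a)):
        (e implies not a): β-rule — branch into not e  //  not a.
          branch 1.1.1 (add not e):
            ○ open, literals {e=F}.
          branch 1.1.2 (add not a):
            ○ open, literals {a=F}.
      branch 1.2 (add (not a and (e iff d))):
        (not a and (e iff d)): α-rule — add not a, (e iff d).
        (e iff d): β-rule — branch into e, d  //  not e, not d.
          branch 1.2.1 (add e, d):
            ○ open, literals {a=F, d=T, e=T}.
          branch 1.2.2 (add not e, not d):
            ○ open, literals {a=F, d=F, e=F}.
  branch 2 (add (not b implies not d)):
    (not b implies not d): β-rule — branch into not not b  //  not d.
      branch 2.1 (add not not b):
        ○ open, literals {b=T}.
      branch 2.2 (add not d):
        ○ open, literals {d=F}.
0 branches closed, 6 open.
Each open branch fixes some atoms; the unmentioned ones are free. Counting distinct full assignments: branch {e=F} (a, b, c, d) contributes 16 new; branch {a=F} (b, c, d, e) contributes 8 new; branch {a=F, d=T, e=T} (b, c) contributes 0 new; branch {a=F, d=F, e=F} (b, c) contributes 0 new; branch {b=T} (a, c, d, e) contributes 4 new; branch {d=F} (a, b, c, e) contributes 2 new. Total: 30.

30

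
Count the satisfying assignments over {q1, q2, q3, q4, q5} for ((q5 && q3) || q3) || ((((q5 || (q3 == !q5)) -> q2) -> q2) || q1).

30

Initial set: {(((q5 && q3) || q3) || ((((q5 || (q3 == !q5)) -> q2) -> q2) || q1))}.
(((q5 && q3) || q3) || ((((q5 || (q3 == !q5)) -> q2) -> q2) || q1)): β-rule — branch into ((q5 && q3) || q3)  //  ((((q5 || (q3 == !q5)) -> q2) -> q2) || q1).
  branch 1 (add ((q5 && q3) || q3)):
    ((q5 && q3) || q3): β-rule — branch into (q5 && q3)  //  q3.
      branch 1.1 (add (q5 && q3)):
        (q5 && q3): α-rule — add q5, q3.
        ○ open, literals {q3=1, q5=1}.
      branch 1.2 (add q3):
        ○ open, literals {q3=1}.
  branch 2 (add ((((q5 || (q3 == !q5)) -> q2) -> q2) || q1)):
    ((((q5 || (q3 == !q5)) -> q2) -> q2) || q1): β-rule — branch into (((q5 || (q3 == !q5)) -> q2) -> q2)  //  q1.
      branch 2.1 (add (((q5 || (q3 == !q5)) -> q2) -> q2)):
        (((q5 || (q3 == !q5)) -> q2) -> q2): β-rule — branch into !((q5 || (q3 == !q5)) -> q2)  //  q2.
          branch 2.1.1 (add !((q5 || (q3 == !q5)) -> q2)):
            !((q5 || (q3 == !q5)) -> q2): α-rule — add (q5 || (q3 == !q5)), !q2.
            (q5 || (q3 == !q5)): β-rule — branch into q5  //  (q3 == !q5).
              branch 2.1.1.1 (add q5):
                ○ open, literals {q2=0, q5=1}.
              branch 2.1.1.2 (add (q3 == !q5)):
                (q3 == !q5): β-rule — branch into q3, !q5  //  !q3, !!q5.
                  branch 2.1.1.2.1 (add q3, !q5):
                    ○ open, literals {q2=0, q3=1, q5=0}.
                  branch 2.1.1.2.2 (add !q3, !!q5):
                    ○ open, literals {q2=0, q3=0, q5=1}.
          branch 2.1.2 (add q2):
            ○ open, literals {q2=1}.
      branch 2.2 (add q1):
        ○ open, literals {q1=1}.
0 branches closed, 7 open.
Each open branch fixes some atoms; the unmentioned ones are free. Counting distinct full assignments: branch {q3=1, q5=1} (q1, q2, q4) contributes 8 new; branch {q3=1} (q1, q2, q4, q5) contributes 8 new; branch {q2=0, q5=1} (q1, q3, q4) contributes 4 new; branch {q2=0, q3=1, q5=0} (q1, q4) contributes 0 new; branch {q2=0, q3=0, q5=1} (q1, q4) contributes 0 new; branch {q2=1} (q1, q3, q4, q5) contributes 8 new; branch {q1=1} (q2, q3, q4, q5) contributes 2 new. Total: 30.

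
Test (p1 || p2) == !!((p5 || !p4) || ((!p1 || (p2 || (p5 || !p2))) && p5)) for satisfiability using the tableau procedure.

Satisfiable

Initial set: {((p1 || p2) == !!((p5 || !p4) || ((!p1 || (p2 || (p5 || !p2))) && p5)))}.
((p1 || p2) == !!((p5 || !p4) || ((!p1 || (p2 || (p5 || !p2))) && p5))): β-rule — branch into (p1 || p2), !!((p5 || !p4) || ((!p1 || (p2 || (p5 || !p2))) && p5))  //  !(p1 || p2), !!!((p5 || !p4) || ((!p1 || (p2 || (p5 || !p2))) && p5)).
  branch 1 (add (p1 || p2), !!((p5 || !p4) || ((!p1 || (p2 || (p5 || !p2))) && p5))):
    !!((p5 || !p4) || ((!p1 || (p2 || (p5 || !p2))) && p5)): drop double negation, giving ((p5 || !p4) || ((!p1 || (p2 || (p5 || !p2))) && p5)).
    (p1 || p2): β-rule — branch into p1  //  p2.
      branch 1.1 (add p1):
        ((p5 || !p4) || ((!p1 || (p2 || (p5 || !p2))) && p5)): β-rule — branch into (p5 || !p4)  //  ((!p1 || (p2 || (p5 || !p2))) && p5).
          branch 1.1.1 (add (p5 || !p4)):
            (p5 || !p4): β-rule — branch into p5  //  !p4.
              branch 1.1.1.1 (add p5):
                ○ open, literals {p1=1, p5=1}.
              branch 1.1.1.2 (add !p4):
                ○ open, literals {p1=1, p4=0}.
          branch 1.1.2 (add ((!p1 || (p2 || (p5 || !p2))) && p5)):
            ((!p1 || (p2 || (p5 || !p2))) && p5): α-rule — add (!p1 || (p2 || (p5 || !p2))), p5.
            (!p1 || (p2 || (p5 || !p2))): β-rule — branch into !p1  //  (p2 || (p5 || !p2)).
              branch 1.1.2.1 (add !p1):
                × closes — contains both p1 and !p1.
              branch 1.1.2.2 (add (p2 || (p5 || !p2))):
                (p2 || (p5 || !p2)): β-rule — branch into p2  //  (p5 || !p2).
                  branch 1.1.2.2.1 (add p2):
                    ○ open, literals {p1=1, p2=1, p5=1}.
                  branch 1.1.2.2.2 (add (p5 || !p2)):
                    (p5 || !p2): β-rule — branch into p5  //  !p2.
                      branch 1.1.2.2.2.1 (add p5):
                        ○ open, literals {p1=1, p5=1}.
                      branch 1.1.2.2.2.2 (add !p2):
                        ○ open, literals {p1=1, p2=0, p5=1}.
      branch 1.2 (add p2):
        ((p5 || !p4) || ((!p1 || (p2 || (p5 || !p2))) && p5)): β-rule — branch into (p5 || !p4)  //  ((!p1 || (p2 || (p5 || !p2))) && p5).
          branch 1.2.1 (add (p5 || !p4)):
            (p5 || !p4): β-rule — branch into p5  //  !p4.
              branch 1.2.1.1 (add p5):
                ○ open, literals {p2=1, p5=1}.
              branch 1.2.1.2 (add !p4):
                ○ open, literals {p2=1, p4=0}.
          branch 1.2.2 (add ((!p1 || (p2 || (p5 || !p2))) && p5)):
            ((!p1 || (p2 || (p5 || !p2))) && p5): α-rule — add (!p1 || (p2 || (p5 || !p2))), p5.
            (!p1 || (p2 || (p5 || !p2))): β-rule — branch into !p1  //  (p2 || (p5 || !p2)).
              branch 1.2.2.1 (add !p1):
                ○ open, literals {p1=0, p2=1, p5=1}.
              branch 1.2.2.2 (add (p2 || (p5 || !p2))):
                (p2 || (p5 || !p2)): β-rule — branch into p2  //  (p5 || !p2).
                  branch 1.2.2.2.1 (add p2):
                    ○ open, literals {p2=1, p5=1}.
                  branch 1.2.2.2.2 (add (p5 || !p2)):
                    (p5 || !p2): β-rule — branch into p5  //  !p2.
                      branch 1.2.2.2.2.1 (add p5):
                        ○ open, literals {p2=1, p5=1}.
                      branch 1.2.2.2.2.2 (add !p2):
                        × closes — contains both p2 and !p2.
  branch 2 (add !(p1 || p2), !!!((p5 || !p4) || ((!p1 || (p2 || (p5 || !p2))) && p5))):
    !(p1 || p2): α-rule — add !p1, !p2.
    !!!((p5 || !p4) || ((!p1 || (p2 || (p5 || !p2))) && p5)): drop double negation, giving !((p5 || !p4) || ((!p1 || (p2 || (p5 || !p2))) && p5)).
    !((p5 || !p4) || ((!p1 || (p2 || (p5 || !p2))) && p5)): α-rule — add !(p5 || !p4), !((!p1 || (p2 || (p5 || !p2))) && p5).
    !(p5 || !p4): α-rule — add !p5, !!p4.
    !((!p1 || (p2 || (p5 || !p2))) && p5): β-rule — branch into !(!p1 || (p2 || (p5 || !p2)))  //  !p5.
      branch 2.1 (add !(!p1 || (p2 || (p5 || !p2)))):
        !(!p1 || (p2 || (p5 || !p2))): α-rule — add !!p1, !(p2 || (p5 || !p2)).
        × closes — contains both p1 and !p1.
      branch 2.2 (add !p5):
        ○ open, literals {p1=0, p2=0, p4=1, p5=0}.
3 branches closed, 11 open.
An open branch gives a satisfying assignment: p1=1, p5=1.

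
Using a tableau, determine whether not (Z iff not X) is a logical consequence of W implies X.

No

Initial set: {(W implies X); not not (Z iff not X)}.
(W implies X): β-rule — branch into not W  //  X.
  branch 1 (add not W):
    not not (Z iff not X): β-rule — branch into Z, not X  //  not Z, not not X.
      branch 1.1 (add Z, not X):
        ○ open, literals {W=F, X=F, Z=T}.
      branch 1.2 (add not Z, not not X):
        ○ open, literals {W=F, X=T, Z=F}.
  branch 2 (add X):
    not not (Z iff not X): β-rule — branch into Z, not X  //  not Z, not not X.
      branch 2.1 (add Z, not X):
        × closes — contains both X and not X.
      branch 2.2 (add not Z, not not X):
        ○ open, literals {X=T, Z=F}.
1 branch closed, 3 open.
An open branch gives a countermodel: W=F, X=F, Z=T (unmentioned atoms arbitrary); the premises hold there but the conclusion fails.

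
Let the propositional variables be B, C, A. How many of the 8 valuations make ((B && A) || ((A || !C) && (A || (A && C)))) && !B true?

Initial set: {(((B && A) || ((A || !C) && (A || (A && C)))) && !B)}.
(((B && A) || ((A || !C) && (A || (A && C)))) && !B): α-rule — add ((B && A) || ((A || !C) && (A || (A && C)))), !B.
((B && A) || ((A || !C) && (A || (A && C)))): β-rule — branch into (B && A)  //  ((A || !C) && (A || (A && C))).
  branch 1 (add (B && A)):
    (B && A): α-rule — add B, A.
    × closes — contains both B and !B.
  branch 2 (add ((A || !C) && (A || (A && C)))):
    ((A || !C) && (A || (A && C))): α-rule — add (A || !C), (A || (A && C)).
    (A || !C): β-rule — branch into A  //  !C.
      branch 2.1 (add A):
        (A || (A && C)): β-rule — branch into A  //  (A && C).
          branch 2.1.1 (add A):
            ○ open, literals {A=true, B=false}.
          branch 2.1.2 (add (A && C)):
            (A && C): α-rule — add A, C.
            ○ open, literals {A=true, B=false, C=true}.
      branch 2.2 (add !C):
        (A || (A && C)): β-rule — branch into A  //  (A && C).
          branch 2.2.1 (add A):
            ○ open, literals {A=true, B=false, C=false}.
          branch 2.2.2 (add (A && C)):
            (A && C): α-rule — add A, C.
            × closes — contains both C and !C.
2 branches closed, 3 open.
Each open branch fixes some atoms; the unmentioned ones are free. Counting distinct full assignments: branch {A=true, B=false} (C) contributes 2 new; branch {A=true, B=false, C=true} (none free) contributes 0 new; branch {A=true, B=false, C=false} (none free) contributes 0 new. Total: 2.

2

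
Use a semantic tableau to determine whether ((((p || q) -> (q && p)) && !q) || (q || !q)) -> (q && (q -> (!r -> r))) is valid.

Not valid

Assume the negation and expand:
Initial set: {!(((((p || q) -> (q && p)) && !q) || (q || !q)) -> (q && (q -> (!r -> r))))}.
!(((((p || q) -> (q && p)) && !q) || (q || !q)) -> (q && (q -> (!r -> r)))): α-rule — add ((((p || q) -> (q && p)) && !q) || (q || !q)), !(q && (q -> (!r -> r))).
((((p || q) -> (q && p)) && !q) || (q || !q)): β-rule — branch into (((p || q) -> (q && p)) && !q)  //  (q || !q).
  branch 1 (add (((p || q) -> (q && p)) && !q)):
    (((p || q) -> (q && p)) && !q): α-rule — add ((p || q) -> (q && p)), !q.
    !(q && (q -> (!r -> r))): β-rule — branch into !q  //  !(q -> (!r -> r)).
      branch 1.1 (add !q):
        ((p || q) -> (q && p)): β-rule — branch into !(p || q)  //  (q && p).
          branch 1.1.1 (add !(p || q)):
            !(p || q): α-rule — add !p, !q.
            ○ open, literals {p=false, q=false}.
          branch 1.1.2 (add (q && p)):
            (q && p): α-rule — add q, p.
            × closes — contains both q and !q.
      branch 1.2 (add !(q -> (!r -> r))):
        !(q -> (!r -> r)): α-rule — add q, !(!r -> r).
        × closes — contains both q and !q.
  branch 2 (add (q || !q)):
    !(q && (q -> (!r -> r))): β-rule — branch into !q  //  !(q -> (!r -> r)).
      branch 2.1 (add !q):
        (q || !q): β-rule — branch into q  //  !q.
          branch 2.1.1 (add q):
            × closes — contains both q and !q.
          branch 2.1.2 (add !q):
            ○ open, literals {q=false}.
      branch 2.2 (add !(q -> (!r -> r))):
        !(q -> (!r -> r)): α-rule — add q, !(!r -> r).
        !(!r -> r): α-rule — add !r, !r.
        (q || !q): β-rule — branch into q  //  !q.
          branch 2.2.1 (add q):
            ○ open, literals {q=true, r=false}.
          branch 2.2.2 (add !q):
            × closes — contains both q and !q.
4 branches closed, 3 open.
An open branch gives a countermodel: p=false, q=false (unmentioned atoms arbitrary); under it the original formula is false.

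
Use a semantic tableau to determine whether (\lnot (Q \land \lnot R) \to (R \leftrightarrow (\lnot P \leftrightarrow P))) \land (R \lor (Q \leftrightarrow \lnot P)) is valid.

Assume the negation and expand:
Initial set: {F ((\lnot (Q \land \lnot R) \to (R \leftrightarrow (\lnot P \leftrightarrow P))) \land (R \lor (Q \leftrightarrow \lnot P)))}.
F ((\lnot (Q \land \lnot R) \to (R \leftrightarrow (\lnot P \leftrightarrow P))) \land (R \lor (Q \leftrightarrow \lnot P))): β-rule — branch into F (\lnot (Q \land \lnot R) \to (R \leftrightarrow (\lnot P \leftrightarrow P)))  //  F (R \lor (Q \leftrightarrow \lnot P)).
  branch 1 (add F (\lnot (Q \land \lnot R) \to (R \leftrightarrow (\lnot P \leftrightarrow P)))):
    F (\lnot (Q \land \lnot R) \to (R \leftrightarrow (\lnot P \leftrightarrow P))): α-rule — add T \lnot (Q \land \lnot R), F (R \leftrightarrow (\lnot P \leftrightarrow P)).
    T \lnot (Q \land \lnot R): β-rule — branch into F Q  //  F \lnot R.
      branch 1.1 (add F Q):
        F (R \leftrightarrow (\lnot P \leftrightarrow P)): β-rule — branch into T R, F (\lnot P \leftrightarrow P)  //  F R, T (\lnot P \leftrightarrow P).
          branch 1.1.1 (add T R, F (\lnot P \leftrightarrow P)):
            F (\lnot P \leftrightarrow P): β-rule — branch into T \lnot P, F P  //  F \lnot P, T P.
              branch 1.1.1.1 (add T \lnot P, F P):
                ○ open, literals {P=0, Q=0, R=1}.
              branch 1.1.1.2 (add F \lnot P, T P):
                ○ open, literals {P=1, Q=0, R=1}.
          branch 1.1.2 (add F R, T (\lnot P \leftrightarrow P)):
            T (\lnot P \leftrightarrow P): β-rule — branch into T \lnot P, T P  //  F \lnot P, F P.
              branch 1.1.2.1 (add T \lnot P, T P):
                × closes — contains both P and \lnot P.
              branch 1.1.2.2 (add F \lnot P, F P):
                × closes — contains both P and \lnot P.
      branch 1.2 (add F \lnot R):
        F (R \leftrightarrow (\lnot P \leftrightarrow P)): β-rule — branch into T R, F (\lnot P \leftrightarrow P)  //  F R, T (\lnot P \leftrightarrow P).
          branch 1.2.1 (add T R, F (\lnot P \leftrightarrow P)):
            F (\lnot P \leftrightarrow P): β-rule — branch into T \lnot P, F P  //  F \lnot P, T P.
              branch 1.2.1.1 (add T \lnot P, F P):
                ○ open, literals {P=0, R=1}.
              branch 1.2.1.2 (add F \lnot P, T P):
                ○ open, literals {P=1, R=1}.
          branch 1.2.2 (add F R, T (\lnot P \leftrightarrow P)):
            × closes — contains both R and \lnot R.
  branch 2 (add F (R \lor (Q \leftrightarrow \lnot P))):
    F (R \lor (Q \leftrightarrow \lnot P)): α-rule — add F R, F (Q \leftrightarrow \lnot P).
    F (Q \leftrightarrow \lnot P): β-rule — branch into T Q, F \lnot P  //  F Q, T \lnot P.
      branch 2.1 (add T Q, F \lnot P):
        ○ open, literals {P=1, Q=1, R=0}.
      branch 2.2 (add F Q, T \lnot P):
        ○ open, literals {P=0, Q=0, R=0}.
3 branches closed, 6 open.
An open branch gives a countermodel: P=0, Q=0, R=1 (unmentioned atoms arbitrary); under it the original formula is false.

Not valid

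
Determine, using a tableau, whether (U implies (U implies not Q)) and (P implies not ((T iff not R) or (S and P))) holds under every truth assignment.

Assume the negation and expand:
Initial set: {not ((U implies (U implies not Q)) and (P implies not ((T iff not R) or (S and P))))}.
not ((U implies (U implies not Q)) and (P implies not ((T iff not R) or (S and P)))): β-rule — branch into not (U implies (U implies not Q))  //  not (P implies not ((T iff not R) or (S and P))).
  branch 1 (add not (U implies (U implies not Q))):
    not (U implies (U implies not Q)): α-rule — add U, not (U implies not Q).
    not (U implies not Q): α-rule — add U, not not Q.
    ○ open, literals {Q=T, U=T}.
  branch 2 (add not (P implies not ((T iff not R) or (S and P)))):
    not (P implies not ((T iff not R) or (S and P))): α-rule — add P, not not ((T iff not R) or (S and P)).
    not not ((T iff not R) or (S and P)): β-rule — branch into (T iff not R)  //  (S and P).
      branch 2.1 (add (T iff not R)):
        (T iff not R): β-rule — branch into T, not R  //  not T, not not R.
          branch 2.1.1 (add T, not R):
            ○ open, literals {P=T, R=F, T=T}.
          branch 2.1.2 (add not T, not not R):
            ○ open, literals {P=T, R=T, T=F}.
      branch 2.2 (add (S and P)):
        (S and P): α-rule — add S, P.
        ○ open, literals {P=T, S=T}.
0 branches closed, 4 open.
An open branch gives a countermodel: Q=T, U=T (unmentioned atoms arbitrary); under it the original formula is false.

Not valid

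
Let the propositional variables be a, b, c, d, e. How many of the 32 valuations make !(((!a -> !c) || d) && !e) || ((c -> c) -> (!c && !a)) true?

22

Initial set: {(!(((!a -> !c) || d) && !e) || ((c -> c) -> (!c && !a)))}.
(!(((!a -> !c) || d) && !e) || ((c -> c) -> (!c && !a))): β-rule — branch into !(((!a -> !c) || d) && !e)  //  ((c -> c) -> (!c && !a)).
  branch 1 (add !(((!a -> !c) || d) && !e)):
    !(((!a -> !c) || d) && !e): β-rule — branch into !((!a -> !c) || d)  //  !!e.
      branch 1.1 (add !((!a -> !c) || d)):
        !((!a -> !c) || d): α-rule — add !(!a -> !c), !d.
        !(!a -> !c): α-rule — add !a, !!c.
        ○ open, literals {a=false, c=true, d=false}.
      branch 1.2 (add !!e):
        ○ open, literals {e=true}.
  branch 2 (add ((c -> c) -> (!c && !a))):
    ((c -> c) -> (!c && !a)): β-rule — branch into !(c -> c)  //  (!c && !a).
      branch 2.1 (add !(c -> c)):
        !(c -> c): α-rule — add c, !c.
        × closes — contains both c and !c.
      branch 2.2 (add (!c && !a)):
        (!c && !a): α-rule — add !c, !a.
        ○ open, literals {a=false, c=false}.
1 branch closed, 3 open.
Each open branch fixes some atoms; the unmentioned ones are free. Counting distinct full assignments: branch {a=false, c=true, d=false} (b, e) contributes 4 new; branch {e=true} (a, b, c, d) contributes 14 new; branch {a=false, c=false} (b, d, e) contributes 4 new. Total: 22.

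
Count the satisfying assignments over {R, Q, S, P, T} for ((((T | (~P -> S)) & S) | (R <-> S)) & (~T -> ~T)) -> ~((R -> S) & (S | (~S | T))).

Initial set: {(((((T | (~P -> S)) & S) | (R <-> S)) & (~T -> ~T)) -> ~((R -> S) & (S | (~S | T))))}.
(((((T | (~P -> S)) & S) | (R <-> S)) & (~T -> ~T)) -> ~((R -> S) & (S | (~S | T)))): β-rule — branch into ~((((T | (~P -> S)) & S) | (R <-> S)) & (~T -> ~T))  //  ~((R -> S) & (S | (~S | T))).
  branch 1 (add ~((((T | (~P -> S)) & S) | (R <-> S)) & (~T -> ~T))):
    ~((((T | (~P -> S)) & S) | (R <-> S)) & (~T -> ~T)): β-rule — branch into ~(((T | (~P -> S)) & S) | (R <-> S))  //  ~(~T -> ~T).
      branch 1.1 (add ~(((T | (~P -> S)) & S) | (R <-> S))):
        ~(((T | (~P -> S)) & S) | (R <-> S)): α-rule — add ~((T | (~P -> S)) & S), ~(R <-> S).
        ~((T | (~P -> S)) & S): β-rule — branch into ~(T | (~P -> S))  //  ~S.
          branch 1.1.1 (add ~(T | (~P -> S))):
            ~(T | (~P -> S)): α-rule — add ~T, ~(~P -> S).
            ~(~P -> S): α-rule — add ~P, ~S.
            ~(R <-> S): β-rule — branch into R, ~S  //  ~R, S.
              branch 1.1.1.1 (add R, ~S):
                ○ open, literals {P=false, R=true, S=false, T=false}.
              branch 1.1.1.2 (add ~R, S):
                × closes — contains both S and ~S.
          branch 1.1.2 (add ~S):
            ~(R <-> S): β-rule — branch into R, ~S  //  ~R, S.
              branch 1.1.2.1 (add R, ~S):
                ○ open, literals {R=true, S=false}.
              branch 1.1.2.2 (add ~R, S):
                × closes — contains both S and ~S.
      branch 1.2 (add ~(~T -> ~T)):
        ~(~T -> ~T): α-rule — add ~T, ~~T.
        × closes — contains both T and ~T.
  branch 2 (add ~((R -> S) & (S | (~S | T)))):
    ~((R -> S) & (S | (~S | T))): β-rule — branch into ~(R -> S)  //  ~(S | (~S | T)).
      branch 2.1 (add ~(R -> S)):
        ~(R -> S): α-rule — add R, ~S.
        ○ open, literals {R=true, S=false}.
      branch 2.2 (add ~(S | (~S | T))):
        ~(S | (~S | T)): α-rule — add ~S, ~(~S | T).
        ~(~S | T): α-rule — add ~~S, ~T.
        × closes — contains both S and ~S.
4 branches closed, 3 open.
Each open branch fixes some atoms; the unmentioned ones are free. Counting distinct full assignments: branch {P=false, R=true, S=false, T=false} (Q) contributes 2 new; branch {R=true, S=false} (Q, P, T) contributes 6 new; branch {R=true, S=false} (Q, P, T) contributes 0 new. Total: 8.

8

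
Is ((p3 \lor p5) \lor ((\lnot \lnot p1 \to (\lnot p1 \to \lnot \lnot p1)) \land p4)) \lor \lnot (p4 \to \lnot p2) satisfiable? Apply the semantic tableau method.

Initial set: {T (((p3 \lor p5) \lor ((\lnot \lnot p1 \to (\lnot p1 \to \lnot \lnot p1)) \land p4)) \lor \lnot (p4 \to \lnot p2))}.
T (((p3 \lor p5) \lor ((\lnot \lnot p1 \to (\lnot p1 \to \lnot \lnot p1)) \land p4)) \lor \lnot (p4 \to \lnot p2)): β-rule — branch into T ((p3 \lor p5) \lor ((\lnot \lnot p1 \to (\lnot p1 \to \lnot \lnot p1)) \land p4))  //  T \lnot (p4 \to \lnot p2).
  branch 1 (add T ((p3 \lor p5) \lor ((\lnot \lnot p1 \to (\lnot p1 \to \lnot \lnot p1)) \land p4))):
    T ((p3 \lor p5) \lor ((\lnot \lnot p1 \to (\lnot p1 \to \lnot \lnot p1)) \land p4)): β-rule — branch into T (p3 \lor p5)  //  T ((\lnot \lnot p1 \to (\lnot p1 \to \lnot \lnot p1)) \land p4).
      branch 1.1 (add T (p3 \lor p5)):
        T (p3 \lor p5): β-rule — branch into T p3  //  T p5.
          branch 1.1.1 (add T p3):
            ○ open, literals {p3=true}.
          branch 1.1.2 (add T p5):
            ○ open, literals {p5=true}.
      branch 1.2 (add T ((\lnot \lnot p1 \to (\lnot p1 \to \lnot \lnot p1)) \land p4)):
        T ((\lnot \lnot p1 \to (\lnot p1 \to \lnot \lnot p1)) \land p4): α-rule — add T (\lnot \lnot p1 \to (\lnot p1 \to \lnot \lnot p1)), T p4.
        T (\lnot \lnot p1 \to (\lnot p1 \to \lnot \lnot p1)): β-rule — branch into F \lnot \lnot p1  //  T (\lnot p1 \to \lnot \lnot p1).
          branch 1.2.1 (add F \lnot \lnot p1):
            F \lnot \lnot p1: drop double negation, giving F p1.
            ○ open, literals {p1=false, p4=true}.
          branch 1.2.2 (add T (\lnot p1 \to \lnot \lnot p1)):
            T (\lnot p1 \to \lnot \lnot p1): β-rule — branch into F \lnot p1  //  T \lnot \lnot p1.
              branch 1.2.2.1 (add F \lnot p1):
                ○ open, literals {p1=true, p4=true}.
              branch 1.2.2.2 (add T \lnot \lnot p1):
                T \lnot \lnot p1: drop double negation, giving T p1.
                ○ open, literals {p1=true, p4=true}.
  branch 2 (add T \lnot (p4 \to \lnot p2)):
    T \lnot (p4 \to \lnot p2): α-rule — add T p4, F \lnot p2.
    ○ open, literals {p2=true, p4=true}.
0 branches closed, 6 open.
An open branch gives a satisfying assignment: p3=true.

Satisfiable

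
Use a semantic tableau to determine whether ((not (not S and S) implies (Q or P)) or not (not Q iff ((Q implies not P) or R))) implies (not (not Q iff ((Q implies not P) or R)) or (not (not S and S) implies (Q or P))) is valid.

Valid

Assume the negation and expand:
Initial set: {not (((not (not S and S) implies (Q or P)) or not (not Q iff ((Q implies not P) or R))) implies (not (not Q iff ((Q implies not P) or R)) or (not (not S and S) implies (Q or P))))}.
not (((not (not S and S) implies (Q or P)) or not (not Q iff ((Q implies not P) or R))) implies (not (not Q iff ((Q implies not P) or R)) or (not (not S and S) implies (Q or P)))): α-rule — add ((not (not S and S) implies (Q or P)) or not (not Q iff ((Q implies not P) or R))), not (not (not Q iff ((Q implies not P) or R)) or (not (not S and S) implies (Q or P))).
not (not (not Q iff ((Q implies not P) or R)) or (not (not S and S) implies (Q or P))): α-rule — add not not (not Q iff ((Q implies not P) or R)), not (not (not S and S) implies (Q or P)).
not (not (not S and S) implies (Q or P)): α-rule — add not (not S and S), not (Q or P).
not (Q or P): α-rule — add not Q, not P.
((not (not S and S) implies (Q or P)) or not (not Q iff ((Q implies not P) or R))): β-rule — branch into (not (not S and S) implies (Q or P))  //  not (not Q iff ((Q implies not P) or R)).
  branch 1 (add (not (not S and S) implies (Q or P))):
    not not (not Q iff ((Q implies not P) or R)): β-rule — branch into not Q, ((Q implies not P) or R)  //  not not Q, not ((Q implies not P) or R).
      branch 1.1 (add not Q, ((Q implies not P) or R)):
        not (not S and S): β-rule — branch into not not S  //  not S.
          branch 1.1.1 (add not not S):
            (not (not S and S) implies (Q or P)): β-rule — branch into not not (not S and S)  //  (Q or P).
              branch 1.1.1.1 (add not not (not S and S)):
                not not (not S and S): α-rule — add not S, S.
                × closes — contains both S and not S.
              branch 1.1.1.2 (add (Q or P)):
                ((Q implies not P) or R): β-rule — branch into (Q implies not P)  //  R.
                  branch 1.1.1.2.1 (add (Q implies not P)):
                    (Q or P): β-rule — branch into Q  //  P.
                      branch 1.1.1.2.1.1 (add Q):
                        × closes — contains both Q and not Q.
                      branch 1.1.1.2.1.2 (add P):
                        × closes — contains both P and not P.
                  branch 1.1.1.2.2 (add R):
                    (Q or P): β-rule — branch into Q  //  P.
                      branch 1.1.1.2.2.1 (add Q):
                        × closes — contains both Q and not Q.
                      branch 1.1.1.2.2.2 (add P):
                        × closes — contains both P and not P.
          branch 1.1.2 (add not S):
            (not (not S and S) implies (Q or P)): β-rule — branch into not not (not S and S)  //  (Q or P).
              branch 1.1.2.1 (add not not (not S and S)):
                not not (not S and S): α-rule — add not S, S.
                × closes — contains both S and not S.
              branch 1.1.2.2 (add (Q or P)):
                ((Q implies not P) or R): β-rule — branch into (Q implies not P)  //  R.
                  branch 1.1.2.2.1 (add (Q implies not P)):
                    (Q or P): β-rule — branch into Q  //  P.
                      branch 1.1.2.2.1.1 (add Q):
                        × closes — contains both Q and not Q.
                      branch 1.1.2.2.1.2 (add P):
                        × closes — contains both P and not P.
                  branch 1.1.2.2.2 (add R):
                    (Q or P): β-rule — branch into Q  //  P.
                      branch 1.1.2.2.2.1 (add Q):
                        × closes — contains both Q and not Q.
                      branch 1.1.2.2.2.2 (add P):
                        × closes — contains both P and not P.
      branch 1.2 (add not not Q, not ((Q implies not P) or R)):
        × closes — contains both Q and not Q.
  branch 2 (add not (not Q iff ((Q implies not P) or R))):
    not not (not Q iff ((Q implies not P) or R)): β-rule — branch into not Q, ((Q implies not P) or R)  //  not not Q, not ((Q implies not P) or R).
      branch 2.1 (add not Q, ((Q implies not P) or R)):
        not (not S and S): β-rule — branch into not not S  //  not S.
          branch 2.1.1 (add not not S):
            not (not Q iff ((Q implies not P) or R)): β-rule — branch into not Q, not ((Q implies not P) or R)  //  not not Q, ((Q implies not P) or R).
              branch 2.1.1.1 (add not Q, not ((Q implies not P) or R)):
                not ((Q implies not P) or R): α-rule — add not (Q implies not P), not R.
                not (Q implies not P): α-rule — add Q, not not P.
                × closes — contains both Q and not Q.
              branch 2.1.1.2 (add not not Q, ((Q implies not P) or R)):
                × closes — contains both Q and not Q.
          branch 2.1.2 (add not S):
            not (not Q iff ((Q implies not P) or R)): β-rule — branch into not Q, not ((Q implies not P) or R)  //  not not Q, ((Q implies not P) or R).
              branch 2.1.2.1 (add not Q, not ((Q implies not P) or R)):
                not ((Q implies not P) or R): α-rule — add not (Q implies not P), not R.
                not (Q implies not P): α-rule — add Q, not not P.
                × closes — contains both Q and not Q.
              branch 2.1.2.2 (add not not Q, ((Q implies not P) or R)):
                × closes — contains both Q and not Q.
      branch 2.2 (add not not Q, not ((Q implies not P) or R)):
        × closes — contains both Q and not Q.
All 16 branches close.
Every branch closed, so the negation is unsatisfiable and the formula is valid.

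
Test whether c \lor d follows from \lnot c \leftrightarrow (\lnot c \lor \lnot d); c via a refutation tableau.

Initial set: {T (\lnot c \leftrightarrow (\lnot c \lor \lnot d)); T c; F (c \lor d)}.
F (c \lor d): α-rule — add F c, F d.
× closes — contains both c and \lnot c.
All 1 branch closes.
Every branch closed, so the premises entail the conclusion.

Yes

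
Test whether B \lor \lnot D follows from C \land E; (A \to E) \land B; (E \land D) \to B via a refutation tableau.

Yes

Initial set: {(C \land E); ((A \to E) \land B); ((E \land D) \to B); \lnot (B \lor \lnot D)}.
(C \land E): α-rule — add C, E.
((A \to E) \land B): α-rule — add (A \to E), B.
\lnot (B \lor \lnot D): α-rule — add \lnot B, \lnot \lnot D.
× closes — contains both B and \lnot B.
All 1 branch closes.
Every branch closed, so the premises entail the conclusion.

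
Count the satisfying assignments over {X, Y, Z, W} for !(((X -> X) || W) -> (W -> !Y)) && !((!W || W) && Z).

Initial set: {T (!(((X -> X) || W) -> (W -> !Y)) && !((!W || W) && Z))}.
T (!(((X -> X) || W) -> (W -> !Y)) && !((!W || W) && Z)): α-rule — add T !(((X -> X) || W) -> (W -> !Y)), T !((!W || W) && Z).
T !(((X -> X) || W) -> (W -> !Y)): α-rule — add T ((X -> X) || W), F (W -> !Y).
F (W -> !Y): α-rule — add T W, F !Y.
T !((!W || W) && Z): β-rule — branch into F (!W || W)  //  F Z.
  branch 1 (add F (!W || W)):
    F (!W || W): α-rule — add F !W, F W.
    × closes — contains both W and !W.
  branch 2 (add F Z):
    T ((X -> X) || W): β-rule — branch into T (X -> X)  //  T W.
      branch 2.1 (add T (X -> X)):
        T (X -> X): β-rule — branch into F X  //  T X.
          branch 2.1.1 (add F X):
            ○ open, literals {W=1, X=0, Y=1, Z=0}.
          branch 2.1.2 (add T X):
            ○ open, literals {W=1, X=1, Y=1, Z=0}.
      branch 2.2 (add T W):
        ○ open, literals {W=1, Y=1, Z=0}.
1 branch closed, 3 open.
Each open branch fixes some atoms; the unmentioned ones are free. Counting distinct full assignments: branch {W=1, X=0, Y=1, Z=0} (none free) contributes 1 new; branch {W=1, X=1, Y=1, Z=0} (none free) contributes 1 new; branch {W=1, Y=1, Z=0} (X) contributes 0 new. Total: 2.

2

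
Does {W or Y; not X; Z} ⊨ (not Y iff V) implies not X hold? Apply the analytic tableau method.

Yes

Initial set: {(W or Y); not X; Z; not ((not Y iff V) implies not X)}.
not ((not Y iff V) implies not X): α-rule — add (not Y iff V), not not X.
× closes — contains both X and not X.
All 1 branch closes.
Every branch closed, so the premises entail the conclusion.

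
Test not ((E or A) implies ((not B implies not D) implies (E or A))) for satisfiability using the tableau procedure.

Initial set: {not ((E or A) implies ((not B implies not D) implies (E or A)))}.
not ((E or A) implies ((not B implies not D) implies (E or A))): α-rule — add (E or A), not ((not B implies not D) implies (E or A)).
not ((not B implies not D) implies (E or A)): α-rule — add (not B implies not D), not (E or A).
not (E or A): α-rule — add not E, not A.
(E or A): β-rule — branch into E  //  A.
  branch 1 (add E):
    × closes — contains both E and not E.
  branch 2 (add A):
    × closes — contains both A and not A.
All 2 branches close.
Every branch closed; the formula is unsatisfiable.

Unsatisfiable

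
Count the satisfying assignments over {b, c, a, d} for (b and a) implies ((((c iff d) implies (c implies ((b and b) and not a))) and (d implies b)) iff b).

15

Initial set: {((b and a) implies ((((c iff d) implies (c implies ((b and b) and not a))) and (d implies b)) iff b))}.
((b and a) implies ((((c iff d) implies (c implies ((b and b) and not a))) and (d implies b)) iff b)): β-rule — branch into not (b and a)  //  ((((c iff d) implies (c implies ((b and b) and not a))) and (d implies b)) iff b).
  branch 1 (add not (b and a)):
    not (b and a): β-rule — branch into not b  //  not a.
      branch 1.1 (add not b):
        ○ open, literals {b=0}.
      branch 1.2 (add not a):
        ○ open, literals {a=0}.
  branch 2 (add ((((c iff d) implies (c implies ((b and b) and not a))) and (d implies b)) iff b)):
    ((((c iff d) implies (c implies ((b and b) and not a))) and (d implies b)) iff b): β-rule — branch into (((c iff d) implies (c implies ((b and b) and not a))) and (d implies b)), b  //  not (((c iff d) implies (c implies ((b and b) and not a))) and (d implies b)), not b.
      branch 2.1 (add (((c iff d) implies (c implies ((b and b) and not a))) and (d implies b)), b):
        (((c iff d) implies (c implies ((b and b) and not a))) and (d implies b)): α-rule — add ((c iff d) implies (c implies ((b and b) and not a))), (d implies b).
        ((c iff d) implies (c implies ((b and b) and not a))): β-rule — branch into not (c iff d)  //  (c implies ((b and b) and not a)).
          branch 2.1.1 (add not (c iff d)):
            (d implies b): β-rule — branch into not d  //  b.
              branch 2.1.1.1 (add not d):
                not (c iff d): β-rule — branch into c, not d  //  not c, d.
                  branch 2.1.1.1.1 (add c, not d):
                    ○ open, literals {b=1, c=1, d=0}.
                  branch 2.1.1.1.2 (add not c, d):
                    × closes — contains both d and not d.
              branch 2.1.1.2 (add b):
                not (c iff d): β-rule — branch into c, not d  //  not c, d.
                  branch 2.1.1.2.1 (add c, not d):
                    ○ open, literals {b=1, c=1, d=0}.
                  branch 2.1.1.2.2 (add not c, d):
                    ○ open, literals {b=1, c=0, d=1}.
          branch 2.1.2 (add (c implies ((b and b) and not a))):
            (d implies b): β-rule — branch into not d  //  b.
              branch 2.1.2.1 (add not d):
                (c implies ((b and b) and not a)): β-rule — branch into not c  //  ((b and b) and not a).
                  branch 2.1.2.1.1 (add not c):
                    ○ open, literals {b=1, c=0, d=0}.
                  branch 2.1.2.1.2 (add ((b and b) and not a)):
                    ((b and b) and not a): α-rule — add (b and b), not a.
                    (b and b): α-rule — add b, b.
                    ○ open, literals {a=0, b=1, d=0}.
              branch 2.1.2.2 (add b):
                (c implies ((b and b) and not a)): β-rule — branch into not c  //  ((b and b) and not a).
                  branch 2.1.2.2.1 (add not c):
                    ○ open, literals {b=1, c=0}.
                  branch 2.1.2.2.2 (add ((b and b) and not a)):
                    ((b and b) and not a): α-rule — add (b and b), not a.
                    (b and b): α-rule — add b, b.
                    ○ open, literals {a=0, b=1}.
      branch 2.2 (add not (((c iff d) implies (c implies ((b and b) and not a))) and (d implies b)), not b):
        not (((c iff d) implies (c implies ((b and b) and not a))) and (d implies b)): β-rule — branch into not ((c iff d) implies (c implies ((b and b) and not a)))  //  not (d implies b).
          branch 2.2.1 (add not ((c iff d) implies (c implies ((b and b) and not a)))):
            not ((c iff d) implies (c implies ((b and b) and not a))): α-rule — add (c iff d), not (c implies ((b and b) and not a)).
            not (c implies ((b and b) and not a)): α-rule — add c, not ((b and b) and not a).
            (c iff d): β-rule — branch into c, d  //  not c, not d.
              branch 2.2.1.1 (add c, d):
                not ((b and b) and not a): β-rule — branch into not (b and b)  //  not not a.
                  branch 2.2.1.1.1 (add not (b and b)):
                    not (b and b): β-rule — branch into not b  //  not b.
                      branch 2.2.1.1.1.1 (add not b):
                        ○ open, literals {b=0, c=1, d=1}.
                      branch 2.2.1.1.1.2 (add not b):
                        ○ open, literals {b=0, c=1, d=1}.
                  branch 2.2.1.1.2 (add not not a):
                    ○ open, literals {a=1, b=0, c=1, d=1}.
              branch 2.2.1.2 (add not c, not d):
                × closes — contains both c and not c.
          branch 2.2.2 (add not (d implies b)):
            not (d implies b): α-rule — add d, not b.
            ○ open, literals {b=0, d=1}.
2 branches closed, 13 open.
Each open branch fixes some atoms; the unmentioned ones are free. Counting distinct full assignments: branch {b=0} (c, a, d) contributes 8 new; branch {a=0} (b, c, d) contributes 4 new; branch {b=1, c=1, d=0} (a) contributes 1 new; branch {b=1, c=1, d=0} (a) contributes 0 new; branch {b=1, c=0, d=1} (a) contributes 1 new; branch {b=1, c=0, d=0} (a) contributes 1 new; branch {a=0, b=1, d=0} (c) contributes 0 new; branch {b=1, c=0} (a, d) contributes 0 new; branch {a=0, b=1} (c, d) contributes 0 new; branch {b=0, c=1, d=1} (a) contributes 0 new; branch {b=0, c=1, d=1} (a) contributes 0 new; branch {a=1, b=0, c=1, d=1} (none free) contributes 0 new; branch {b=0, d=1} (c, a) contributes 0 new. Total: 15.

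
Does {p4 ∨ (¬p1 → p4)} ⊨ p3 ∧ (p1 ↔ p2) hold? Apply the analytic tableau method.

Initial set: {(p4 ∨ (¬p1 → p4)); ¬(p3 ∧ (p1 ↔ p2))}.
(p4 ∨ (¬p1 → p4)): β-rule — branch into p4  //  (¬p1 → p4).
  branch 1 (add p4):
    ¬(p3 ∧ (p1 ↔ p2)): β-rule — branch into ¬p3  //  ¬(p1 ↔ p2).
      branch 1.1 (add ¬p3):
        ○ open, literals {p3=false, p4=true}.
      branch 1.2 (add ¬(p1 ↔ p2)):
        ¬(p1 ↔ p2): β-rule — branch into p1, ¬p2  //  ¬p1, p2.
          branch 1.2.1 (add p1, ¬p2):
            ○ open, literals {p1=true, p2=false, p4=true}.
          branch 1.2.2 (add ¬p1, p2):
            ○ open, literals {p1=false, p2=true, p4=true}.
  branch 2 (add (¬p1 → p4)):
    ¬(p3 ∧ (p1 ↔ p2)): β-rule — branch into ¬p3  //  ¬(p1 ↔ p2).
      branch 2.1 (add ¬p3):
        (¬p1 → p4): β-rule — branch into ¬¬p1  //  p4.
          branch 2.1.1 (add ¬¬p1):
            ○ open, literals {p1=true, p3=false}.
          branch 2.1.2 (add p4):
            ○ open, literals {p3=false, p4=true}.
      branch 2.2 (add ¬(p1 ↔ p2)):
        (¬p1 → p4): β-rule — branch into ¬¬p1  //  p4.
          branch 2.2.1 (add ¬¬p1):
            ¬(p1 ↔ p2): β-rule — branch into p1, ¬p2  //  ¬p1, p2.
              branch 2.2.1.1 (add p1, ¬p2):
                ○ open, literals {p1=true, p2=false}.
              branch 2.2.1.2 (add ¬p1, p2):
                × closes — contains both p1 and ¬p1.
          branch 2.2.2 (add p4):
            ¬(p1 ↔ p2): β-rule — branch into p1, ¬p2  //  ¬p1, p2.
              branch 2.2.2.1 (add p1, ¬p2):
                ○ open, literals {p1=true, p2=false, p4=true}.
              branch 2.2.2.2 (add ¬p1, p2):
                ○ open, literals {p1=false, p2=true, p4=true}.
1 branch closed, 8 open.
An open branch gives a countermodel: p3=false, p4=true (unmentioned atoms arbitrary); the premises hold there but the conclusion fails.

No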